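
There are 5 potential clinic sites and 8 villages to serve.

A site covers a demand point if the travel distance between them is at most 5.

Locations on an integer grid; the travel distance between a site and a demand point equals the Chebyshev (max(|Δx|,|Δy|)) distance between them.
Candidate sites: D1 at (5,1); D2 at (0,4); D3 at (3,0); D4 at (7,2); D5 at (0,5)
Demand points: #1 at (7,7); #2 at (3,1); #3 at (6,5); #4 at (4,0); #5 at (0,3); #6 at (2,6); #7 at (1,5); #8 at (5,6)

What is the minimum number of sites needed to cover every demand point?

2

Coverage sets (demand points within 5 of each site):
  D1: {#2, #3, #4, #5, #6, #7, #8}
  D2: {#2, #4, #5, #6, #7, #8}
  D3: {#2, #3, #4, #5, #7}
  D4: {#1, #2, #3, #4, #6, #8}
  D5: {#2, #4, #5, #6, #7, #8}
No single site covers all 8 demand points.
But {D1, D4} covers everything, so the minimum is 2.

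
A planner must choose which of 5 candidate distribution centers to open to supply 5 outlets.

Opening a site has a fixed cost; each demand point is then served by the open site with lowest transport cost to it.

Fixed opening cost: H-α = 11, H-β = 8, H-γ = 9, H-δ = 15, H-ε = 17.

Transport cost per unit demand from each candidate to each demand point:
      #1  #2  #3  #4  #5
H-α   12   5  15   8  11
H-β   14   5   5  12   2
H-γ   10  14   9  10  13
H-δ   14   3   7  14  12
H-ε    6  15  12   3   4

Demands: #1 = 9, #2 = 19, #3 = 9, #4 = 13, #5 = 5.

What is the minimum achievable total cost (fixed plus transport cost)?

245

Open {H-β, H-δ, H-ε}: assign each demand point to its cheapest open site.
  #1→H-ε 9×6=54, #2→H-δ 19×3=57, #3→H-β 9×5=45, #4→H-ε 13×3=39, #5→H-β 5×2=10
  transport cost 205, fixed 40 → total 245.
Compare {H-β, H-γ, H-δ, H-ε}: transport cost 205 + fixed 49 = 254.
Compare {H-α, H-β, H-δ, H-ε}: transport cost 205 + fixed 51 = 256.
Compare {H-δ, H-ε}: transport cost 233 + fixed 32 = 265.
All other subsets cost ≥ 254. Minimum total cost: 245.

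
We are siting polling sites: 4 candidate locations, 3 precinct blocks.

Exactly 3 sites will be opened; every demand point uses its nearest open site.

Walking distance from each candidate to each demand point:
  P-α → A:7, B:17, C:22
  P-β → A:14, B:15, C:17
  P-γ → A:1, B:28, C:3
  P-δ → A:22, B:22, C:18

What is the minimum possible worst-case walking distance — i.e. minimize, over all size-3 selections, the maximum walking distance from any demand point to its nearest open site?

15

Open {P-α, P-β, P-γ}.
  Farthest demand point is B at walking distance 15 (to P-β); all others are ≤ 15.
With {P-β, P-γ, P-δ} the worst case is 15.
With {P-α, P-β, P-δ} the worst case is 17.
No size-3 selection achieves below 15.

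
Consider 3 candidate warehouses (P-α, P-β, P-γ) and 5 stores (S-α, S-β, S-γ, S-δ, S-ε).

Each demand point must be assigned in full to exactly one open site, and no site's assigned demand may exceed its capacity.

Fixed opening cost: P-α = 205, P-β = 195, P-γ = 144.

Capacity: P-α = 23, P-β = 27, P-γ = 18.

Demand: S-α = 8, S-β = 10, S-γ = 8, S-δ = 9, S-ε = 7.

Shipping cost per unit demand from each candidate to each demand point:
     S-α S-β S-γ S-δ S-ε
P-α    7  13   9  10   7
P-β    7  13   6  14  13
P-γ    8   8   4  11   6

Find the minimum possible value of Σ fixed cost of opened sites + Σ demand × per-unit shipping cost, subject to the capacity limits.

691

Open {P-β, P-γ}; cheapest assignment that respects the capacities:
  P-β (cap 27, load 25): S-α, S-γ, S-δ — cost 8×7 + 8×6 + 9×14 = 230
  P-γ (cap 18, load 17): S-β, S-ε — cost 10×8 + 7×6 = 122
  Shipping 352, fixed 339 → total 691.
  Any other capacity-feasible assignment to {P-β, P-γ} ships for at least 352.
Compare {P-α, P-β}: its best feasible assignment gives total 773.
Compare {P-α, P-β, P-γ}: its best feasible assignment gives total 851.
Every other set of open sites that can feasibly serve all demand totals ≥ 773 even under its best assignment. Minimum: 691.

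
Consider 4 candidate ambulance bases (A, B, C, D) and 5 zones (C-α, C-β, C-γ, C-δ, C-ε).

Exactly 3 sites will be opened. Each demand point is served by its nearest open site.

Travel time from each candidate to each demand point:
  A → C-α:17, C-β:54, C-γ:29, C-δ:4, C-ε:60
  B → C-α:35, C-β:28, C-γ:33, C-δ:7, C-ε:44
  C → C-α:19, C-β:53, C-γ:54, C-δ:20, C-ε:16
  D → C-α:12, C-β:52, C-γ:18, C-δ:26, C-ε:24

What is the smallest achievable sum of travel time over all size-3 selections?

Open {B, C, D}.
  C-α→D 12, C-β→B 28, C-γ→D 18, C-δ→B 7, C-ε→C 16  ⇒ total 81.
Compare {A, B, D}: total 86.
Compare {A, B, C}: total 94.
No size-3 selection does better; minimum is 81.

81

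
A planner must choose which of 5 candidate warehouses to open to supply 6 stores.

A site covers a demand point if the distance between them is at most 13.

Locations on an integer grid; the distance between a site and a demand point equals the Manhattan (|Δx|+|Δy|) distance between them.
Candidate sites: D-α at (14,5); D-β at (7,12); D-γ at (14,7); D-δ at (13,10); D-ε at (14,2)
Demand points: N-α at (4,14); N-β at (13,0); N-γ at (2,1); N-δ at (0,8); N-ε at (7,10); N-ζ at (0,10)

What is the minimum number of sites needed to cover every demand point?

Coverage sets (demand points within 13 of each site):
  D-α: {N-β, N-ε}
  D-β: {N-α, N-δ, N-ε, N-ζ}
  D-γ: {N-β, N-ε}
  D-δ: {N-α, N-β, N-ε, N-ζ}
  D-ε: {N-β, N-γ}
No single site covers all 6 demand points.
But {D-β, D-ε} covers everything, so the minimum is 2.

2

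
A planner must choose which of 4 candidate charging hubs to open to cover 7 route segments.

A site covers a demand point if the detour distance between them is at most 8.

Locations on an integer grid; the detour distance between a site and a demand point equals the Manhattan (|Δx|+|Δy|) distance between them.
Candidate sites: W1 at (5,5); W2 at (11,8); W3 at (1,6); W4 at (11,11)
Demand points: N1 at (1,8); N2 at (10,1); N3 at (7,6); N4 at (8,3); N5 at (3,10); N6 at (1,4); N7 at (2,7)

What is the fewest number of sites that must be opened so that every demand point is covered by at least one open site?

Coverage sets (demand points within 8 of each site):
  W1: {N1, N3, N4, N5, N6, N7}
  W2: {N2, N3, N4}
  W3: {N1, N3, N5, N6, N7}
  W4: {}
No single site covers all 7 demand points.
But {W1, W2} covers everything, so the minimum is 2.

2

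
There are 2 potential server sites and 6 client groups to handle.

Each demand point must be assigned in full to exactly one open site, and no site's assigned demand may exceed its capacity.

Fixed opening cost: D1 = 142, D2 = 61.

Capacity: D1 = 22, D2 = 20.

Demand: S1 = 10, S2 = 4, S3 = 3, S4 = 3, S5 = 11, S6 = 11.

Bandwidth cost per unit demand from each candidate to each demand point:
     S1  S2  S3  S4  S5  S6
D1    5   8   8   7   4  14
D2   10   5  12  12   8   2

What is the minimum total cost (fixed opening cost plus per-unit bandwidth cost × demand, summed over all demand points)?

Open {D1, D2}; cheapest assignment that respects the capacities:
  D1 (cap 22, load 22): S5, S6 — cost 11×4 + 11×14 = 198
  D2 (cap 20, load 20): S1, S2, S3, S4 — cost 10×10 + 4×5 + 3×12 + 3×12 = 192
  Shipping 390, fixed 203 → total 593.
  Any other capacity-feasible assignment to {D1, D2} ships for at least 390.
Total demand is 42 and no other set of sites has combined capacity ≥ 42, so {D1, D2} is the only feasible choice of open sites. Minimum: 593.

593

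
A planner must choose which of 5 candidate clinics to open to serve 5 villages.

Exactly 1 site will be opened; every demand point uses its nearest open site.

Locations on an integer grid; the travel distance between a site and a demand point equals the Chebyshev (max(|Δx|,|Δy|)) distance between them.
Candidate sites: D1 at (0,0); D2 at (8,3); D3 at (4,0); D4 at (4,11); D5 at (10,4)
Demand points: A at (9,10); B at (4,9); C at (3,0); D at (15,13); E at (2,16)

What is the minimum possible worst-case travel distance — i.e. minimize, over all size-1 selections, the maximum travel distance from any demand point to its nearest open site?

11

Open {D4}.
  Farthest demand point is C at travel distance 11 (to D4); all others are ≤ 11.
With {D5} the worst case is 12.
With {D2} the worst case is 13.
No size-1 selection achieves below 11.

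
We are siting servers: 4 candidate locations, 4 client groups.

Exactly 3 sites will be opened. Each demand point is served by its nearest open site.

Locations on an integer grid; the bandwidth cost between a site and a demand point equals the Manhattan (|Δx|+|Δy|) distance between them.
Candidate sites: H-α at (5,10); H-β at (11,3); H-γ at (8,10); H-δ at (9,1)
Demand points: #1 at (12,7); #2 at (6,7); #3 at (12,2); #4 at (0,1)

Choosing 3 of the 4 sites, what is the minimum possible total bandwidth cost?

Open {H-α, H-β, H-δ}.
  #1→H-β 5, #2→H-α 4, #3→H-β 2, #4→H-δ 9  ⇒ total 20.
Compare {H-β, H-γ, H-δ}: total 21.
Compare {H-α, H-β, H-γ}: total 24.
No size-3 selection does better; minimum is 20.

20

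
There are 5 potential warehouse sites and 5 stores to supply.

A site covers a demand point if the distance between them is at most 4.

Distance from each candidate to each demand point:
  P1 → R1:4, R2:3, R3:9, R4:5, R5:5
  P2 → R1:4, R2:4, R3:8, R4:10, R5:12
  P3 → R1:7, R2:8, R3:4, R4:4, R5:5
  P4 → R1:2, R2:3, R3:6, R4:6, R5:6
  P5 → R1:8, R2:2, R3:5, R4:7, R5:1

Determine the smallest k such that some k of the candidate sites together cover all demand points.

Coverage sets (demand points within 4 of each site):
  P1: {R1, R2}
  P2: {R1, R2}
  P3: {R3, R4}
  P4: {R1, R2}
  P5: {R2, R5}
No 2 sites suffice: every size-2 union leaves at least one demand point uncovered.
But {P1, P3, P5} covers everything, so the minimum is 3.

3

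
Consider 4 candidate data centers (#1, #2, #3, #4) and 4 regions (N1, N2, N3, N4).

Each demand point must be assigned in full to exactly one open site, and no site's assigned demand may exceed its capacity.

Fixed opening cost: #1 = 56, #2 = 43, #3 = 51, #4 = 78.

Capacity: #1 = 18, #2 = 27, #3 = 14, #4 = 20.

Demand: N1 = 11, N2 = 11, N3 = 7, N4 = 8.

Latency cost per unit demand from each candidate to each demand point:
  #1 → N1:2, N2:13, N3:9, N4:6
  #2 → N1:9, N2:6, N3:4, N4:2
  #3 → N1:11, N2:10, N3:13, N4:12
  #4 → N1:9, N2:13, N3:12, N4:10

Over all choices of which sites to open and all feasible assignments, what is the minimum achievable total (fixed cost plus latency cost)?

231

Open {#1, #2}; cheapest assignment that respects the capacities:
  #1 (cap 18, load 11): N1 — cost 11×2 = 22
  #2 (cap 27, load 26): N2, N3, N4 — cost 11×6 + 7×4 + 8×2 = 110
  Shipping 132, fixed 99 → total 231.
  Any other capacity-feasible assignment to {#1, #2} ships for at least 132.
Compare {#1, #2, #3}: its best feasible assignment gives total 282.
Compare {#1, #2, #4}: its best feasible assignment gives total 309.
Every other set of open sites that can feasibly serve all demand totals ≥ 282 even under its best assignment. Minimum: 231.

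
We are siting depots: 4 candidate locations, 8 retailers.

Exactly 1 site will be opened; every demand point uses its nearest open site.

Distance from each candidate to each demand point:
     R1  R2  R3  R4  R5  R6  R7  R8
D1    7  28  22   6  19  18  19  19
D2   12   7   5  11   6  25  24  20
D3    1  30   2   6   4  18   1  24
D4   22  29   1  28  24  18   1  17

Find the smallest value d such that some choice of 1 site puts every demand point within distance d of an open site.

Open {D2}.
  Farthest demand point is R6 at distance 25 (to D2); all others are ≤ 25.
With {D1} the worst case is 28.
With {D4} the worst case is 29.
No size-1 selection achieves below 25.

25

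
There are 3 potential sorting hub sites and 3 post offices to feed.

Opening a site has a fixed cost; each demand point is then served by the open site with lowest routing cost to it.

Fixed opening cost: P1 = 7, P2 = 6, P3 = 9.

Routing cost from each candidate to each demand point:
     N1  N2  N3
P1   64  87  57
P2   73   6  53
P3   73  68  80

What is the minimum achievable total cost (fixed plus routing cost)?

Open {P1, P2}: assign each demand point to its cheapest open site.
  N1→P1 64, N2→P2 6, N3→P2 53
  routing cost 123, fixed 13 → total 136.
Compare {P2}: routing cost 132 + fixed 6 = 138.
Compare {P1, P2, P3}: routing cost 123 + fixed 22 = 145.
Compare {P2, P3}: routing cost 132 + fixed 15 = 147.
All other subsets cost ≥ 138. Minimum total cost: 136.

136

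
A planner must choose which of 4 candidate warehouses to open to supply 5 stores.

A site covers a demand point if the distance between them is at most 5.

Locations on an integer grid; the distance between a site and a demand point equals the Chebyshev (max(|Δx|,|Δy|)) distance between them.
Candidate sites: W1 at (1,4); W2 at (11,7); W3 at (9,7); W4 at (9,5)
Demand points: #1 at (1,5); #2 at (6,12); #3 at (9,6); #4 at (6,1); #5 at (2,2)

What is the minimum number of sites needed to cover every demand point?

2

Coverage sets (demand points within 5 of each site):
  W1: {#1, #4, #5}
  W2: {#2, #3}
  W3: {#2, #3}
  W4: {#3, #4}
No single site covers all 5 demand points.
But {W1, W2} covers everything, so the minimum is 2.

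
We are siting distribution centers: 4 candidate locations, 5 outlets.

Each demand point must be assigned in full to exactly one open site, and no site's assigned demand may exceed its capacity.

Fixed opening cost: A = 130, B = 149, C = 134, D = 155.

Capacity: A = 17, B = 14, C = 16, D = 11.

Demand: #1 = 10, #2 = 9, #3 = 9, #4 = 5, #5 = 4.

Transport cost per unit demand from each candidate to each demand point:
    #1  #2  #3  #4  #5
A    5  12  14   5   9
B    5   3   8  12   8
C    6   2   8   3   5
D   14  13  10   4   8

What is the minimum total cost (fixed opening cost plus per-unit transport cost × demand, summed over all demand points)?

598

Open {A, B, C}; cheapest assignment that respects the capacities:
  A (cap 17, load 15): #1, #4 — cost 10×5 + 5×5 = 75
  B (cap 14, load 9): #3 — cost 9×8 = 72
  C (cap 16, load 13): #2, #5 — cost 9×2 + 4×5 = 38
  Shipping 185, fixed 413 → total 598.
  Any other capacity-feasible assignment to {A, B, C} ships for at least 185.
Compare {A, C, D}: its best feasible assignment gives total 622.
Compare {B, C, D}: its best feasible assignment gives total 643.
Every other set of open sites that can feasibly serve all demand totals ≥ 622 even under its best assignment. Minimum: 598.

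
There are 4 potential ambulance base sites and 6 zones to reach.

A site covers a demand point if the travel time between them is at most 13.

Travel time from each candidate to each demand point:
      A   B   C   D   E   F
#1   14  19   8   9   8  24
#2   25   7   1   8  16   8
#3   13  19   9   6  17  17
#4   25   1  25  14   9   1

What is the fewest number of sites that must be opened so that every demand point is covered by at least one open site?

2

Coverage sets (demand points within 13 of each site):
  #1: {C, D, E}
  #2: {B, C, D, F}
  #3: {A, C, D}
  #4: {B, E, F}
No single site covers all 6 demand points.
But {#3, #4} covers everything, so the minimum is 2.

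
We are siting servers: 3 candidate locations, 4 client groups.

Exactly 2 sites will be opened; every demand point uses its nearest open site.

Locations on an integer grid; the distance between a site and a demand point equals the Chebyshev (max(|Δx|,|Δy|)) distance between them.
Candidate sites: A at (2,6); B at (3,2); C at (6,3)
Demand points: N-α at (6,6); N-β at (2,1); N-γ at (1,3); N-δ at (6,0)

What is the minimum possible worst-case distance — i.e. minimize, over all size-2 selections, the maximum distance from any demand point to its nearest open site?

3

Open {B, C}.
  Farthest demand point is N-α at distance 3 (to C); all others are ≤ 3.
With {A, B} the worst case is 4.
With {A, C} the worst case is 4.
No size-2 selection achieves below 3.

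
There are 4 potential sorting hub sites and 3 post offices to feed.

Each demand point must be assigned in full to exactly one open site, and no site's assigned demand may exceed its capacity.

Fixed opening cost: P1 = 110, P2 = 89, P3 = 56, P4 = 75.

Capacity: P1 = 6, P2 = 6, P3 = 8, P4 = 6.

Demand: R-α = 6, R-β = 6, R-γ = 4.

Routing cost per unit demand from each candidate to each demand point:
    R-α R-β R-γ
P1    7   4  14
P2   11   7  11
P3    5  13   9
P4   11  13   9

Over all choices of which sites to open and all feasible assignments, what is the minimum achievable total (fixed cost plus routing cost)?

328

Open {P2, P3, P4}; cheapest assignment that respects the capacities:
  P2 (cap 6, load 6): R-β — cost 6×7 = 42
  P3 (cap 8, load 6): R-α — cost 6×5 = 30
  P4 (cap 6, load 4): R-γ — cost 4×9 = 36
  Shipping 108, fixed 220 → total 328.
  Any other capacity-feasible assignment to {P2, P3, P4} ships for at least 108.
Compare {P1, P3, P4}: its best feasible assignment gives total 331.
Compare {P1, P2, P3}: its best feasible assignment gives total 353.
Every other set of open sites that can feasibly serve all demand totals ≥ 331 even under its best assignment. Minimum: 328.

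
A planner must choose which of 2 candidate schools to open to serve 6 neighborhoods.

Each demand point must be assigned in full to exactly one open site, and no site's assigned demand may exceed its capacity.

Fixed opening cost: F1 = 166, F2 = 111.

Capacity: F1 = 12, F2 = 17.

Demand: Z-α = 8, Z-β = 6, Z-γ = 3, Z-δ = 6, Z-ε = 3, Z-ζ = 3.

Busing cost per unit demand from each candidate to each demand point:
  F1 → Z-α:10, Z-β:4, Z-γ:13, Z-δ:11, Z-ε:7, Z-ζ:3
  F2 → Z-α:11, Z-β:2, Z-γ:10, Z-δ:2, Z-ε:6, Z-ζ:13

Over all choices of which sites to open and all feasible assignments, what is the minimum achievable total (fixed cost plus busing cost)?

461

Open {F1, F2}; cheapest assignment that respects the capacities:
  F1 (cap 12, load 12): Z-β, Z-ε, Z-ζ — cost 6×4 + 3×7 + 3×3 = 54
  F2 (cap 17, load 17): Z-α, Z-γ, Z-δ — cost 8×11 + 3×10 + 6×2 = 130
  Shipping 184, fixed 277 → total 461.
  Any other capacity-feasible assignment to {F1, F2} ships for at least 184.
Total demand is 29 and no other set of sites has combined capacity ≥ 29, so {F1, F2} is the only feasible choice of open sites. Minimum: 461.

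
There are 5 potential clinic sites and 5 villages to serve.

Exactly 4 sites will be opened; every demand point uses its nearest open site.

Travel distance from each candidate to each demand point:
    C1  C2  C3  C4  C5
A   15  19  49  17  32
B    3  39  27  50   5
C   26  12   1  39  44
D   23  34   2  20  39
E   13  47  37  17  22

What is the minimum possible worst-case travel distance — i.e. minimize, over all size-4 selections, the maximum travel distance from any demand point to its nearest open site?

17

Open {A, B, C, D}.
  Farthest demand point is C4 at travel distance 17 (to A); all others are ≤ 17.
With {A, B, C, E} the worst case is 17.
With {B, C, D, E} the worst case is 17.
No size-4 selection achieves below 17.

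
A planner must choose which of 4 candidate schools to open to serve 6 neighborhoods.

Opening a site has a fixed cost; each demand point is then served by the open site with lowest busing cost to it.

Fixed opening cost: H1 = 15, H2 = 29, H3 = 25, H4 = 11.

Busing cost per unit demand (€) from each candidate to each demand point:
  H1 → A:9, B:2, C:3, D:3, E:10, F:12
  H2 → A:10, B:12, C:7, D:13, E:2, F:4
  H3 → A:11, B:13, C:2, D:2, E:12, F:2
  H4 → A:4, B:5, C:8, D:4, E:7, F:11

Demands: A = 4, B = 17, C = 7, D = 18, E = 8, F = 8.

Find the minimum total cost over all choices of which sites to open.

212

Open {H1, H2, H3, H4}: assign each demand point to its cheapest open site.
  A→H4 4×4=16, B→H1 17×2=34, C→H3 7×2=14, D→H3 18×2=36, E→H2 8×2=16, F→H3 8×2=16
  busing cost 132, fixed 80 → total 212.
Compare {H1, H2, H3}: busing cost 152 + fixed 69 = 221.
Compare {H1, H3, H4}: busing cost 172 + fixed 51 = 223.
Compare {H1, H2, H4}: busing cost 173 + fixed 55 = 228.
All other subsets cost ≥ 221. Minimum total cost: 212.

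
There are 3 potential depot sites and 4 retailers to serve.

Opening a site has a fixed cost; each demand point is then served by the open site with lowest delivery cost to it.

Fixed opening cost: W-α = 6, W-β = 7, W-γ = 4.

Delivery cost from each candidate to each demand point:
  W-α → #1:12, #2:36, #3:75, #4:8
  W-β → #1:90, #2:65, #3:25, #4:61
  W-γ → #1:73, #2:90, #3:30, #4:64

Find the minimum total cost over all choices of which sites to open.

94

Open {W-α, W-β}: assign each demand point to its cheapest open site.
  #1→W-α 12, #2→W-α 36, #3→W-β 25, #4→W-α 8
  delivery cost 81, fixed 13 → total 94.
Compare {W-α, W-γ}: delivery cost 86 + fixed 10 = 96.
Compare {W-α, W-β, W-γ}: delivery cost 81 + fixed 17 = 98.
Compare {W-α}: delivery cost 131 + fixed 6 = 137.
All other subsets cost ≥ 96. Minimum total cost: 94.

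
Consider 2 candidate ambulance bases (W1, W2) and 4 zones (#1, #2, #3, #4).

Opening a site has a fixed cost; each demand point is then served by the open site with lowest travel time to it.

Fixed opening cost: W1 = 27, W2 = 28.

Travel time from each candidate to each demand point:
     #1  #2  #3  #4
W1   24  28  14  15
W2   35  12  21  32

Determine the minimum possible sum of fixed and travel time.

Open {W1}: assign each demand point to its cheapest open site.
  #1→W1 24, #2→W1 28, #3→W1 14, #4→W1 15
  travel time 81, fixed 27 → total 108.
Compare {W1, W2}: travel time 65 + fixed 55 = 120.
Compare {W2}: travel time 100 + fixed 28 = 128.

108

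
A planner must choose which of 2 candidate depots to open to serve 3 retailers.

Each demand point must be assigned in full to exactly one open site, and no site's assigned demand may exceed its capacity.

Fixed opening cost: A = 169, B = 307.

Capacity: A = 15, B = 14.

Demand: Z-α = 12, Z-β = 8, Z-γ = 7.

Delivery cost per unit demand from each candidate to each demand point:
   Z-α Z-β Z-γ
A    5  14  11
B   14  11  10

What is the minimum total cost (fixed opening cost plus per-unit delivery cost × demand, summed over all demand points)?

833

Open {A, B}; cheapest assignment that respects the capacities:
  A (cap 15, load 15): Z-β, Z-γ — cost 8×14 + 7×11 = 189
  B (cap 14, load 12): Z-α — cost 12×14 = 168
  Shipping 357, fixed 476 → total 833.
  Any other capacity-feasible assignment to {A, B} ships for at least 357.
Total demand is 27 and no other set of sites has combined capacity ≥ 27, so {A, B} is the only feasible choice of open sites. Minimum: 833.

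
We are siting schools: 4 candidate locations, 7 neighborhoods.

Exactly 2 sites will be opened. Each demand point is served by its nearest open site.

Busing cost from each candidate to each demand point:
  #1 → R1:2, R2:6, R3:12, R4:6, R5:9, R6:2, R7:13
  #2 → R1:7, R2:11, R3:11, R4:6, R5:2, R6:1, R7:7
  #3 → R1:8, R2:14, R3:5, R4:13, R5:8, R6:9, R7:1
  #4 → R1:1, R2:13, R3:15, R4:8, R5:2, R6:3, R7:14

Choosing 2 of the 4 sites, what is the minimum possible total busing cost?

30

Open {#1, #3}.
  R1→#1 2, R2→#1 6, R3→#3 5, R4→#1 6, R5→#3 8, R6→#1 2, R7→#3 1  ⇒ total 30.
Compare {#2, #3}: total 33.
Compare {#3, #4}: total 33.
No size-2 selection does better; minimum is 30.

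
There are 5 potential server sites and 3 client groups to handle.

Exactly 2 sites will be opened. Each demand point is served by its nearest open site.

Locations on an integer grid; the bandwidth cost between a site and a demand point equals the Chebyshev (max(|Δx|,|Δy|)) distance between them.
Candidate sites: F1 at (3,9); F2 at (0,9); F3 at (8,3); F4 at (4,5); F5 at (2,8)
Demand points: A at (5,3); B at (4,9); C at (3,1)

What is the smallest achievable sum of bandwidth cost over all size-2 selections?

7

Open {F1, F4}.
  A→F4 2, B→F1 1, C→F4 4  ⇒ total 7.
Compare {F4, F5}: total 8.
Compare {F1, F3}: total 9.
No size-2 selection does better; minimum is 7.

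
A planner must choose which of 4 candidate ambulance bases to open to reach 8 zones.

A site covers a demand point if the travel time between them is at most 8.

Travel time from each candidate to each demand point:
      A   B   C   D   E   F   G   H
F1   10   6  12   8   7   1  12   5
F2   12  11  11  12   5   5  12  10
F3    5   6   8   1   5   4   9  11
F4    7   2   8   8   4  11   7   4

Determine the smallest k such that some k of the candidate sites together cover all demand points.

2

Coverage sets (demand points within 8 of each site):
  F1: {B, D, E, F, H}
  F2: {E, F}
  F3: {A, B, C, D, E, F}
  F4: {A, B, C, D, E, G, H}
No single site covers all 8 demand points.
But {F1, F4} covers everything, so the minimum is 2.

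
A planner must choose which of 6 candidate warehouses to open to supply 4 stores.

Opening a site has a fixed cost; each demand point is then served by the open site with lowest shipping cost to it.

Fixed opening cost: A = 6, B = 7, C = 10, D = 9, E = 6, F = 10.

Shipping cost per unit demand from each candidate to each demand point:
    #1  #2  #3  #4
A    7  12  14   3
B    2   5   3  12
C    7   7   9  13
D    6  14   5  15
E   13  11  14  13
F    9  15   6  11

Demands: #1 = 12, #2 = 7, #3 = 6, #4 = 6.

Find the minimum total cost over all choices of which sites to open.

108

Open {A, B}: assign each demand point to its cheapest open site.
  #1→B 12×2=24, #2→B 7×5=35, #3→B 6×3=18, #4→A 6×3=18
  shipping cost 95, fixed 13 → total 108.
Compare {A, B, E}: shipping cost 95 + fixed 19 = 114.
Compare {A, B, D}: shipping cost 95 + fixed 22 = 117.
Compare {A, B, C}: shipping cost 95 + fixed 23 = 118.
All other subsets cost ≥ 114. Minimum total cost: 108.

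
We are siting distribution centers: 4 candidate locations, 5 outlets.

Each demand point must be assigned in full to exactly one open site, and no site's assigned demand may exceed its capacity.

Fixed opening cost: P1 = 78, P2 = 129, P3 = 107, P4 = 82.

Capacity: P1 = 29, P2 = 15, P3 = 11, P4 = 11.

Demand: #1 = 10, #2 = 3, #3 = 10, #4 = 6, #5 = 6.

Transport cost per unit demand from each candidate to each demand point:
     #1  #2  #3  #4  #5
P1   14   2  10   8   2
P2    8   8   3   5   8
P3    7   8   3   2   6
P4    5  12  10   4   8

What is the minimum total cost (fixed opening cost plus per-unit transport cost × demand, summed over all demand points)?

Open {P1, P4}; cheapest assignment that respects the capacities:
  P1 (cap 29, load 25): #2, #3, #4, #5 — cost 3×2 + 10×10 + 6×8 + 6×2 = 166
  P4 (cap 11, load 10): #1 — cost 10×5 = 50
  Shipping 216, fixed 160 → total 376.
  Any other capacity-feasible assignment to {P1, P4} ships for at least 216.
Compare {P1, P3, P4}: its best feasible assignment gives total 413.
Compare {P1, P3}: its best feasible assignment gives total 421.
Every other set of open sites that can feasibly serve all demand totals ≥ 413 even under its best assignment. Minimum: 376.

376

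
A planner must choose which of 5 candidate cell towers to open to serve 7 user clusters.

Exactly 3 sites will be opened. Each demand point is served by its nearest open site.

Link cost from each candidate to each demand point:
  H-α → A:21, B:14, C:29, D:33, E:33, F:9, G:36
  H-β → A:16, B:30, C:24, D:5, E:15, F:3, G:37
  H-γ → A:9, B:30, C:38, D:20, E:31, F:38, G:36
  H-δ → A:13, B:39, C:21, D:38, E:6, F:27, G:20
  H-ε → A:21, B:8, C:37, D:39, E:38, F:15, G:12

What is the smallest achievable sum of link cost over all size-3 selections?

68

Open {H-β, H-δ, H-ε}.
  A→H-δ 13, B→H-ε 8, C→H-δ 21, D→H-β 5, E→H-δ 6, F→H-β 3, G→H-ε 12  ⇒ total 68.
Compare {H-β, H-γ, H-ε}: total 76.
Compare {H-α, H-β, H-δ}: total 82.
No size-3 selection does better; minimum is 68.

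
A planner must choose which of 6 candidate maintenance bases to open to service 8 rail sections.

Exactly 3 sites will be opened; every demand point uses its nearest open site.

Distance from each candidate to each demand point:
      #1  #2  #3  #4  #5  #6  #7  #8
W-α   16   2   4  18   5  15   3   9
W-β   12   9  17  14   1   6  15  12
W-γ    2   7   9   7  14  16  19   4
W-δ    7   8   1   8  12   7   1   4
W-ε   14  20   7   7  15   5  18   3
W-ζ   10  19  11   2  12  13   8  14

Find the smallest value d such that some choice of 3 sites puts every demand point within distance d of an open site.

Open {W-α, W-β, W-γ}.
  Farthest demand point is #4 at distance 7 (to W-γ); all others are ≤ 7.
With {W-α, W-γ, W-δ} the worst case is 7.
With {W-α, W-γ, W-ε} the worst case is 7.
No size-3 selection achieves below 7.

7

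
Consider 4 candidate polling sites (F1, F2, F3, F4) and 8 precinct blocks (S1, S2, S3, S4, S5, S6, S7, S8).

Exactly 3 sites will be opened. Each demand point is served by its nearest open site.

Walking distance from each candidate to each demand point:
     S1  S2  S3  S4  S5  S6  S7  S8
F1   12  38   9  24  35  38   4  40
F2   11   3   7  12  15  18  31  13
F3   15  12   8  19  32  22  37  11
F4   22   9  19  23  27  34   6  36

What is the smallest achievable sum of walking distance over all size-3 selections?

Open {F1, F2, F3}.
  S1→F2 11, S2→F2 3, S3→F2 7, S4→F2 12, S5→F2 15, S6→F2 18, S7→F1 4, S8→F3 11  ⇒ total 81.
Compare {F1, F2, F4}: total 83.
Compare {F2, F3, F4}: total 83.
No size-3 selection does better; minimum is 81.

81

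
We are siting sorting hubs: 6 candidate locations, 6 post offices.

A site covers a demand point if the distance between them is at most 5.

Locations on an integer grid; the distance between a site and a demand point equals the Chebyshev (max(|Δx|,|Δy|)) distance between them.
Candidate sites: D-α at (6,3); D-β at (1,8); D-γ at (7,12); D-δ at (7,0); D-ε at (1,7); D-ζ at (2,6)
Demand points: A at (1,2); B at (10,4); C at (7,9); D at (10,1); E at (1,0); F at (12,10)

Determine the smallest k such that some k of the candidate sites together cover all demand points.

Coverage sets (demand points within 5 of each site):
  D-α: {A, B, D, E}
  D-β: {}
  D-γ: {C, F}
  D-δ: {B, D}
  D-ε: {A}
  D-ζ: {A, C}
No single site covers all 6 demand points.
But {D-α, D-γ} covers everything, so the minimum is 2.

2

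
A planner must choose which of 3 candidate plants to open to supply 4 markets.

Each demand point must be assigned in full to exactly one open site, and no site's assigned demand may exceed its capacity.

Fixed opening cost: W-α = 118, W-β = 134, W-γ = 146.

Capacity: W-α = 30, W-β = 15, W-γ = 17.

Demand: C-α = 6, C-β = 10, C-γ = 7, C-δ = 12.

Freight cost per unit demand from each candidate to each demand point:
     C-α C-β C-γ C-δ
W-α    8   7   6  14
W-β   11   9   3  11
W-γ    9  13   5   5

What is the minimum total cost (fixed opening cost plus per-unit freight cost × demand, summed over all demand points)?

Open {W-α, W-γ}; cheapest assignment that respects the capacities:
  W-α (cap 30, load 23): C-α, C-β, C-γ — cost 6×8 + 10×7 + 7×6 = 160
  W-γ (cap 17, load 12): C-δ — cost 12×5 = 60
  Shipping 220, fixed 264 → total 484.
  Any other capacity-feasible assignment to {W-α, W-γ} ships for at least 220.
Compare {W-α, W-β}: its best feasible assignment gives total 544.
Compare {W-α, W-β, W-γ}: its best feasible assignment gives total 597.
Every other set of open sites that can feasibly serve all demand totals ≥ 544 even under its best assignment. Minimum: 484.

484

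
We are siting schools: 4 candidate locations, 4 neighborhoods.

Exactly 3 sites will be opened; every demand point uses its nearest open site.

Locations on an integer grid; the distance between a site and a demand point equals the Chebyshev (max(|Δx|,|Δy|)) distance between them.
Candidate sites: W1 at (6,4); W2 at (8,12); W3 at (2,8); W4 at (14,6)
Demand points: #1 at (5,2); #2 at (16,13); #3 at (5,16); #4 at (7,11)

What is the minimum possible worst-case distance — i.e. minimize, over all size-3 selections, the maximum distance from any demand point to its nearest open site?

7

Open {W1, W2, W4}.
  Farthest demand point is #2 at distance 7 (to W4); all others are ≤ 7.
With {W2, W3, W4} the worst case is 7.
With {W1, W2, W3} the worst case is 8.
No size-3 selection achieves below 7.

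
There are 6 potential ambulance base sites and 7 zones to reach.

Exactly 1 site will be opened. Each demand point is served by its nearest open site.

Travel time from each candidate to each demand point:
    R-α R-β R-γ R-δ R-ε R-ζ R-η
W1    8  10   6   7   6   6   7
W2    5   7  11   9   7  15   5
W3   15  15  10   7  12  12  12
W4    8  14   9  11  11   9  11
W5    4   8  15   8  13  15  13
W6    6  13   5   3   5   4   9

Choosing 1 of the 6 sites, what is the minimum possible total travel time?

Open {W6}.
  R-α→W6 6, R-β→W6 13, R-γ→W6 5, R-δ→W6 3, R-ε→W6 5, R-ζ→W6 4, R-η→W6 9  ⇒ total 45.
Compare {W1}: total 50.
Compare {W2}: total 59.
No size-1 selection does better; minimum is 45.

45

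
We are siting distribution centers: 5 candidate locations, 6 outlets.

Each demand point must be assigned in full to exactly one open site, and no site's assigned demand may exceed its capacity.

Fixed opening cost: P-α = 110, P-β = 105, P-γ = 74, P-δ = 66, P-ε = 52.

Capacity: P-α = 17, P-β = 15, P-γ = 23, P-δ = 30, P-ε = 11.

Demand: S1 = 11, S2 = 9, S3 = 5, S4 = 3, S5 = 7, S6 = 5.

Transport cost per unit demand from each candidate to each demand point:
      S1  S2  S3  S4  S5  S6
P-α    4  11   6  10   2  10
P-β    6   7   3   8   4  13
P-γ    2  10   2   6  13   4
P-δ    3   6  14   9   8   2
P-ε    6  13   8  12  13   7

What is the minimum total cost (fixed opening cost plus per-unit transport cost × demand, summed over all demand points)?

310

Open {P-γ, P-δ}; cheapest assignment that respects the capacities:
  P-γ (cap 23, load 19): S1, S3, S4 — cost 11×2 + 5×2 + 3×6 = 50
  P-δ (cap 30, load 21): S2, S5, S6 — cost 9×6 + 7×8 + 5×2 = 120
  Shipping 170, fixed 140 → total 310.
  Any other capacity-feasible assignment to {P-γ, P-δ} ships for at least 170.
Compare {P-β, P-δ}: its best feasible assignment gives total 335.
Compare {P-α, P-δ}: its best feasible assignment gives total 344.
Every other set of open sites that can feasibly serve all demand totals ≥ 335 even under its best assignment. Minimum: 310.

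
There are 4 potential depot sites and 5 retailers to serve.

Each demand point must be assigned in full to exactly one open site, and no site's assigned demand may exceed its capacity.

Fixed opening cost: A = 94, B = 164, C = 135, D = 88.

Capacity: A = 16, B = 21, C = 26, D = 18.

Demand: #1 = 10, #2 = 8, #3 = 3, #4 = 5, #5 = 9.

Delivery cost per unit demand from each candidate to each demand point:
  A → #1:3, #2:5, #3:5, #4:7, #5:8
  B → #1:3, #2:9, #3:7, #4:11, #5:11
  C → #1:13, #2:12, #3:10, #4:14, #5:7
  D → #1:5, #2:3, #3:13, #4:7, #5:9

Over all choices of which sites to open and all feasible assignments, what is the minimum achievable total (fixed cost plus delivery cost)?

460

Open {C, D}; cheapest assignment that respects the capacities:
  C (cap 26, load 17): #3, #4, #5 — cost 3×10 + 5×14 + 9×7 = 163
  D (cap 18, load 18): #1, #2 — cost 10×5 + 8×3 = 74
  Shipping 237, fixed 223 → total 460.
  Any other capacity-feasible assignment to {C, D} ships for at least 237.
Compare {B, D}: its best feasible assignment gives total 463.
Compare {A, B}: its best feasible assignment gives total 477.
Every other set of open sites that can feasibly serve all demand totals ≥ 463 even under its best assignment. Minimum: 460.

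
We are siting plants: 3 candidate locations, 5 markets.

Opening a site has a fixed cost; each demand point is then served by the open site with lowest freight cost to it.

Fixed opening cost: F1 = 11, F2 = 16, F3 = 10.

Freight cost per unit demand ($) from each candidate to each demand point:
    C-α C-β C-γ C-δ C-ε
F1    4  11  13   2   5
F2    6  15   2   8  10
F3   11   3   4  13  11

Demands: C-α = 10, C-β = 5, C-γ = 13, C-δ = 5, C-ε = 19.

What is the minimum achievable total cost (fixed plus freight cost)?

223

Open {F1, F2, F3}: assign each demand point to its cheapest open site.
  C-α→F1 10×4=40, C-β→F3 5×3=15, C-γ→F2 13×2=26, C-δ→F1 5×2=10, C-ε→F1 19×5=95
  freight cost 186, fixed 37 → total 223.
Compare {F1, F3}: freight cost 212 + fixed 21 = 233.
Compare {F1, F2}: freight cost 226 + fixed 27 = 253.
Compare {F2, F3}: freight cost 331 + fixed 26 = 357.
All other subsets cost ≥ 233. Minimum total cost: 223.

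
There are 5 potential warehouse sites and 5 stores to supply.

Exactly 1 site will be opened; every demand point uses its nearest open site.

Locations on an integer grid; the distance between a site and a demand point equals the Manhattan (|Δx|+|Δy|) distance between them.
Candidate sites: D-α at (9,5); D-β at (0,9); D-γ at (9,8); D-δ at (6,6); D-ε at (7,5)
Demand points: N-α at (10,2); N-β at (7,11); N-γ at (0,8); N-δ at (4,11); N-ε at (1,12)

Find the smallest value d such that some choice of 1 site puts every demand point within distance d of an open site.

11

Open {D-δ}.
  Farthest demand point is N-ε at distance 11 (to D-δ); all others are ≤ 11.
With {D-γ} the worst case is 12.
With {D-ε} the worst case is 13.
No size-1 selection achieves below 11.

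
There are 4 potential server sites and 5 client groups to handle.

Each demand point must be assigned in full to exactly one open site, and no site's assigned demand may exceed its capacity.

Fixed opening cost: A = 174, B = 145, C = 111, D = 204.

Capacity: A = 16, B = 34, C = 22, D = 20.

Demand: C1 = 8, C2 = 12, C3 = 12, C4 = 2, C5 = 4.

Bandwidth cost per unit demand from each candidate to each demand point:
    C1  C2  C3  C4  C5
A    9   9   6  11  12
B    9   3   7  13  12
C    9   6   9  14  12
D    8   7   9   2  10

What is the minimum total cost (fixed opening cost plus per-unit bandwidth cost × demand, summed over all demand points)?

522

Open {B, C}; cheapest assignment that respects the capacities:
  B (cap 34, load 34): C1, C2, C3, C4 — cost 8×9 + 12×3 + 12×7 + 2×13 = 218
  C (cap 22, load 4): C5 — cost 4×12 = 48
  Shipping 266, fixed 256 → total 522.
  Any other capacity-feasible assignment to {B, C} ships for at least 266.
Compare {A, B}: its best feasible assignment gives total 569.
Compare {A, C}: its best feasible assignment gives total 577.
Every other set of open sites that can feasibly serve all demand totals ≥ 569 even under its best assignment. Minimum: 522.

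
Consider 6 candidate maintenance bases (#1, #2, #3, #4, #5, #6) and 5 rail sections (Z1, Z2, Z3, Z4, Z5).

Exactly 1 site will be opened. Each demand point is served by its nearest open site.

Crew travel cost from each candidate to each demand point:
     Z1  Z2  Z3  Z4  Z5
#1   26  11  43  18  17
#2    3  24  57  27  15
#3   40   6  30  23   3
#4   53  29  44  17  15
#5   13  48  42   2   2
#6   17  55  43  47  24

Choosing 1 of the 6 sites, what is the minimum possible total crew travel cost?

Open {#3}.
  Z1→#3 40, Z2→#3 6, Z3→#3 30, Z4→#3 23, Z5→#3 3  ⇒ total 102.
Compare {#5}: total 107.
Compare {#1}: total 115.
No size-1 selection does better; minimum is 102.

102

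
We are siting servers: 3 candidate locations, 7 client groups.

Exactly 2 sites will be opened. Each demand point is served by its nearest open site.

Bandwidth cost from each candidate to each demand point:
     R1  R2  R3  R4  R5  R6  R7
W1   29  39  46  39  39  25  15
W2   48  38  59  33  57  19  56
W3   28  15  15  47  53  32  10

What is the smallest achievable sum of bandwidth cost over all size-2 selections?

Open {W1, W3}.
  R1→W3 28, R2→W3 15, R3→W3 15, R4→W1 39, R5→W1 39, R6→W1 25, R7→W3 10  ⇒ total 171.
Compare {W2, W3}: total 173.
Compare {W1, W2}: total 219.

171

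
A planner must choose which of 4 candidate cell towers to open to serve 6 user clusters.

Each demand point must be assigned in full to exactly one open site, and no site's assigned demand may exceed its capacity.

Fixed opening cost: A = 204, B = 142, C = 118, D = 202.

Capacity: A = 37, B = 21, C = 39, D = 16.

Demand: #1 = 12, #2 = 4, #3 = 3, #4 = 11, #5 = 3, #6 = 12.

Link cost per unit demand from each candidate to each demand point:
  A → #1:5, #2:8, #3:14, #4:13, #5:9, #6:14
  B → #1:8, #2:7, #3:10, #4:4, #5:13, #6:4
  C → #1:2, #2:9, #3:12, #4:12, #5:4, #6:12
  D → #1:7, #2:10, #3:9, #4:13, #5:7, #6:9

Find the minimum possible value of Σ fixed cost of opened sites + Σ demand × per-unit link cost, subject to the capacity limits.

Open {B, C}; cheapest assignment that respects the capacities:
  B (cap 21, load 19): #2, #3, #6 — cost 4×7 + 3×10 + 12×4 = 106
  C (cap 39, load 26): #1, #4, #5 — cost 12×2 + 11×12 + 3×4 = 168
  Shipping 274, fixed 260 → total 534.
  Any other capacity-feasible assignment to {B, C} ships for at least 274.
Compare {C, D}: its best feasible assignment gives total 659.
Compare {A, B}: its best feasible assignment gives total 682.
Every other set of open sites that can feasibly serve all demand totals ≥ 659 even under its best assignment. Minimum: 534.

534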